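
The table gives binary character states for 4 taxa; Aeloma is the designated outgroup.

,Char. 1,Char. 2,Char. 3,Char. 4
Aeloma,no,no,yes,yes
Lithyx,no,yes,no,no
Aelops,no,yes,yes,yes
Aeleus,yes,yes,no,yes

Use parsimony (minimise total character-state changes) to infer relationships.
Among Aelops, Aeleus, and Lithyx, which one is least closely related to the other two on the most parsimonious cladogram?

Aelops

Character polarity is set by the outgroup: the derived state is whichever differs from the outgroup's state, so for Char. 3, Char. 4 the derived state is 'no', and for the remaining characters it is 'yes'.
Char. 1 (derived state 'yes') is unique to Aeleus (autapomorphy; uninformative for grouping).
Char. 2 (derived state 'yes') is shared by all ingroup taxa — unites the whole ingroup.
Char. 3: derived state 'no' in Aeleus and Lithyx only — synapomorphy for {Aeleus, Lithyx}.
Char. 4: derived state 'no' in Lithyx only — an autapomorphy, so it tells us nothing about relationships among taxa.
Most parsimonious ingroup topology: ((Lithyx,Aeleus),Aelops).
Aeleus and Lithyx share a more recent common ancestor with each other than either does with Aelops, so Aelops is the least closely related of the three.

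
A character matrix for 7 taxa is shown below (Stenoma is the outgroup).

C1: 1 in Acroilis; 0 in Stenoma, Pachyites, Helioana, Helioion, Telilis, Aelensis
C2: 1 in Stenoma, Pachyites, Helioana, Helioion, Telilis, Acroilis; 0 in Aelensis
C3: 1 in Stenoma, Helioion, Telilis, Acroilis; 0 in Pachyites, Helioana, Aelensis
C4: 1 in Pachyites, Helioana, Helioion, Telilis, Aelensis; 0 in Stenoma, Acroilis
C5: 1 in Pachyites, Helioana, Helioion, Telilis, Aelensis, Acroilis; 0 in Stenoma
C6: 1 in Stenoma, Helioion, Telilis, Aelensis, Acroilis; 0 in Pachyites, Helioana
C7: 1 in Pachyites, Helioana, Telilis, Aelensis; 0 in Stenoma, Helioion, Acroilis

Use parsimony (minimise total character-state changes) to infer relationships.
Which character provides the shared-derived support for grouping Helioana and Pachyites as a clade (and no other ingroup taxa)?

Character polarity is set by the outgroup: the derived state is whichever differs from the outgroup's state, so for C2, C3, C6 the derived state is '0', and for the remaining characters it is '1'.
C1: derived state '1' in Acroilis only — an autapomorphy, so it tells us nothing about relationships among taxa.
C2 (derived state '0') is unique to Aelensis (autapomorphy; uninformative for grouping).
C3: derived state '0' in Aelensis, Helioana, and Pachyites only — synapomorphy for {Aelensis, Helioana, Pachyites}.
C4: derived state '1' in Aelensis, Helioana, Helioion, Pachyites, and Telilis only — synapomorphy for {Aelensis, Helioana, Helioion, Pachyites, Telilis}.
All ingroup taxa share the derived state '1' for C5; it defines the ingroup but does not resolve relationships within it.
C6 (derived state '0') is shared by Helioana and Pachyites — a synapomorphy uniting that clade.
Only Aelensis, Helioana, Pachyites, and Telilis show the derived state '1' for C7, supporting them as a clade.
Most parsimonious ingroup topology: (((((Pachyites,Helioana),Aelensis),Telilis),Helioion),Acroilis).
The clade {Helioana, Pachyites} is supported by C6: its derived state '0' occurs in exactly those taxa and in no other taxon (including the outgroup).

C6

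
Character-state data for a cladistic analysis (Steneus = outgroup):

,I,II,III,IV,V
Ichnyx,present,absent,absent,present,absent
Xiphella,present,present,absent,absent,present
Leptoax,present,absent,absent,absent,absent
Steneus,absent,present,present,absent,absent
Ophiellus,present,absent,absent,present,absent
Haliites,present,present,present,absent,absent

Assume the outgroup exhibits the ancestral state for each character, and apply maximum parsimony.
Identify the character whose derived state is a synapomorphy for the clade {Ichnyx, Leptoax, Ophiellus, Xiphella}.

Character polarity is set by the outgroup: the derived state is whichever differs from the outgroup's state, so for II, III the derived state is 'absent', and for the remaining characters it is 'present'.
All ingroup taxa share the derived state 'present' for I; it defines the ingroup but does not resolve relationships within it.
Only Ichnyx, Leptoax, and Ophiellus show the derived state 'absent' for II, supporting them as a clade.
III: derived state 'absent' in Ichnyx, Leptoax, Ophiellus, and Xiphella only — synapomorphy for {Ichnyx, Leptoax, Ophiellus, Xiphella}.
IV (derived state 'present') is shared by Ichnyx and Ophiellus — a synapomorphy uniting that clade.
V (derived state 'present') is unique to Xiphella (autapomorphy; uninformative for grouping).
Most parsimonious ingroup topology: (Haliites,(((Ichnyx,Ophiellus),Leptoax),Xiphella)).
The clade {Ichnyx, Leptoax, Ophiellus, Xiphella} is supported by III: its derived state 'absent' occurs in exactly those taxa and in no other taxon (including the outgroup).

III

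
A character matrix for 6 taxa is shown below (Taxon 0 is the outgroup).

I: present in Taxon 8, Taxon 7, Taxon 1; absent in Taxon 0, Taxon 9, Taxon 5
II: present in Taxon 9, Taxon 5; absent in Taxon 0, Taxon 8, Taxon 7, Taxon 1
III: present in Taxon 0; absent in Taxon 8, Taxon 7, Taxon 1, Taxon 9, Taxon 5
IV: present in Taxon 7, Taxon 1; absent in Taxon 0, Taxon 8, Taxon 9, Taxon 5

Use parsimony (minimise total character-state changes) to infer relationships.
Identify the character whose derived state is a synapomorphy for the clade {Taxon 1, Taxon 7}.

IV

Character polarity is set by the outgroup: the derived state is whichever differs from the outgroup's state, so for III the derived state is 'absent', and for the remaining characters it is 'present'.
I (derived state 'present') is shared by Taxon 1, Taxon 7, and Taxon 8 — a synapomorphy uniting that clade.
II (derived state 'present') is shared by Taxon 5 and Taxon 9 — a synapomorphy uniting that clade.
All ingroup taxa share the derived state 'absent' for III; it defines the ingroup but does not resolve relationships within it.
IV (derived state 'present') is shared by Taxon 1 and Taxon 7 — a synapomorphy uniting that clade.
Most parsimonious ingroup topology: ((Taxon 8,(Taxon 7,Taxon 1)),(Taxon 9,Taxon 5)).
The clade {Taxon 1, Taxon 7} is supported by IV: its derived state 'present' occurs in exactly those taxa and in no other taxon (including the outgroup).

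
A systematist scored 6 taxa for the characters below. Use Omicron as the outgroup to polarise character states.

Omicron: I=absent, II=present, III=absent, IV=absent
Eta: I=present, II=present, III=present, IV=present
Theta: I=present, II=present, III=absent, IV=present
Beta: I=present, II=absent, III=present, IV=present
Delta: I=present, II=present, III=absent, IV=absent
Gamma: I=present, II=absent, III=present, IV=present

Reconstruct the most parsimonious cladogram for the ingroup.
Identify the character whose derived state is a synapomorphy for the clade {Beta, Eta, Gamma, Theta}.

Character polarity is set by the outgroup: the derived state is whichever differs from the outgroup's state, so for II the derived state is 'absent', and for the remaining characters it is 'present'.
I (derived state 'present') is shared by all ingroup taxa — unites the whole ingroup.
II (derived state 'absent') is shared by Beta and Gamma — a synapomorphy uniting that clade.
III (derived state 'present') is shared by Beta, Eta, and Gamma — a synapomorphy uniting that clade.
Only Beta, Eta, Gamma, and Theta show the derived state 'present' for IV, supporting them as a clade.
Most parsimonious ingroup topology: (((Eta,(Beta,Gamma)),Theta),Delta).
The clade {Beta, Eta, Gamma, Theta} is supported by IV: its derived state 'present' occurs in exactly those taxa and in no other taxon (including the outgroup).

IV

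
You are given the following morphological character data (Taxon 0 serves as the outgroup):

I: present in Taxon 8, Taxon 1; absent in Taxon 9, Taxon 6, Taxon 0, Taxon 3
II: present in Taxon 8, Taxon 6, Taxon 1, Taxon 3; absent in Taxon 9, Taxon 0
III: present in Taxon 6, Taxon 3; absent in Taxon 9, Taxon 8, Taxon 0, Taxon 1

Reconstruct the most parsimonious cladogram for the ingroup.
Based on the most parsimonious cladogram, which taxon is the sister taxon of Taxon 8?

The outgroup has state 'absent' for every character, so 'present' is the derived state throughout.
Only Taxon 1 and Taxon 8 show the derived state 'present' for I, supporting them as a clade.
II: derived state 'present' in Taxon 1, Taxon 3, Taxon 6, and Taxon 8 only — synapomorphy for {Taxon 1, Taxon 3, Taxon 6, Taxon 8}.
III (derived state 'present') is shared by Taxon 3 and Taxon 6 — a synapomorphy uniting that clade.
Most parsimonious ingroup topology: (((Taxon 6,Taxon 3),(Taxon 8,Taxon 1)),Taxon 9).
Taxon 8 and Taxon 1 form a cherry on this tree, so they are sister taxa.

Taxon 1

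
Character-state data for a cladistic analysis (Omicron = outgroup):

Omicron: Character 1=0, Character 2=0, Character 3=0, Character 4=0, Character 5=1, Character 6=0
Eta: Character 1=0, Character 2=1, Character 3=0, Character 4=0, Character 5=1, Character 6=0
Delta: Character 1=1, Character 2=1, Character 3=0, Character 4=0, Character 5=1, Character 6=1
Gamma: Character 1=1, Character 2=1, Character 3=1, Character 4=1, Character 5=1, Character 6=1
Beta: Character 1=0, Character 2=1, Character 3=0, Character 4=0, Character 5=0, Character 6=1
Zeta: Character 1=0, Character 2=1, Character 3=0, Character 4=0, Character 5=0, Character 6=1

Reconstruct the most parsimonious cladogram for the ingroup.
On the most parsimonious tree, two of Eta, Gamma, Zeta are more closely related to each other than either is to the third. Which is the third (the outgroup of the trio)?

Character polarity is set by the outgroup: the derived state is whichever differs from the outgroup's state, so for Character 5 the derived state is '0', and for the remaining characters it is '1'.
Character 1: derived state '1' in Delta and Gamma only — synapomorphy for {Delta, Gamma}.
Character 2 (derived state '1') is shared by all ingroup taxa — unites the whole ingroup.
Character 3: derived state '1' in Gamma only — an autapomorphy, so it tells us nothing about relationships among taxa.
Character 4: derived state '1' in Gamma only — an autapomorphy, so it tells us nothing about relationships among taxa.
Only Beta and Zeta show the derived state '0' for Character 5, supporting them as a clade.
Only Beta, Delta, Gamma, and Zeta show the derived state '1' for Character 6, supporting them as a clade.
Most parsimonious ingroup topology: (Eta,((Delta,Gamma),(Beta,Zeta))).
Zeta and Gamma share a more recent common ancestor with each other than either does with Eta, so Eta is the least closely related of the three.

Eta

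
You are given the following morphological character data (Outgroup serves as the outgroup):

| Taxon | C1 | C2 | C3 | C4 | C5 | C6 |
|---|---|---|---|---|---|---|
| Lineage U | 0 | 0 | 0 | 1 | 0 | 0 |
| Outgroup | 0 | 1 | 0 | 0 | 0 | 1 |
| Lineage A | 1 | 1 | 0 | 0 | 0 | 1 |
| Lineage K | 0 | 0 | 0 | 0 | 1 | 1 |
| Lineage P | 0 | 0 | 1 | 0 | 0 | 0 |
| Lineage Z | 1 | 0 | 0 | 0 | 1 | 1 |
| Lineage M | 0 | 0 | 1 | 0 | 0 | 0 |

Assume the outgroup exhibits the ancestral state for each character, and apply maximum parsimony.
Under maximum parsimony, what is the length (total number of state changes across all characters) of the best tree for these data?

7

Character polarity is set by the outgroup: the derived state is whichever differs from the outgroup's state, so for C2, C6 the derived state is '0', and for the remaining characters it is '1'.
C1 (state '1') occurs in Lineage A and Lineage Z but conflicts with the nesting implied by the other characters — most parsimoniously interpreted as homoplasy.
C2 (derived state '0') is shared by Lineage K, Lineage M, Lineage P, Lineage U, and Lineage Z — a synapomorphy uniting that clade.
C3 (derived state '1') is shared by Lineage M and Lineage P — a synapomorphy uniting that clade.
C4: derived state '1' in Lineage U only — an autapomorphy, so it tells us nothing about relationships among taxa.
C5: derived state '1' in Lineage K and Lineage Z only — synapomorphy for {Lineage K, Lineage Z}.
C6 (derived state '0') is shared by Lineage M, Lineage P, and Lineage U — a synapomorphy uniting that clade.
Most parsimonious ingroup topology: (((Lineage Z,Lineage K),(Lineage U,(Lineage P,Lineage M))),Lineage A).
Changes per character on this tree: C1: 2; C2: 1; C3: 1; C4: 1; C5: 1; C6: 1.
Total = 7.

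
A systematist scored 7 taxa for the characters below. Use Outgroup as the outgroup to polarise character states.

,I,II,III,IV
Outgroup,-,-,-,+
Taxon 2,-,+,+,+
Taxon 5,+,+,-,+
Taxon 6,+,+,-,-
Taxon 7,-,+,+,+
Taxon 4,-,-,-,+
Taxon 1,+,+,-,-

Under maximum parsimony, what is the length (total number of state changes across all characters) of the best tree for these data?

Character polarity is set by the outgroup: the derived state is whichever differs from the outgroup's state, so for IV the derived state is '-', and for the remaining characters it is '+'.
I: derived state '+' in Taxon 1, Taxon 5, and Taxon 6 only — synapomorphy for {Taxon 1, Taxon 5, Taxon 6}.
II: derived state '+' in Taxon 1, Taxon 2, Taxon 5, Taxon 6, and Taxon 7 only — synapomorphy for {Taxon 1, Taxon 2, Taxon 5, Taxon 6, Taxon 7}.
III (derived state '+') is shared by Taxon 2 and Taxon 7 — a synapomorphy uniting that clade.
Only Taxon 1 and Taxon 6 show the derived state '-' for IV, supporting them as a clade.
Most parsimonious ingroup topology: (((Taxon 2,Taxon 7),(Taxon 5,(Taxon 6,Taxon 1))),Taxon 4).
Changes per character on this tree: I: 1; II: 1; III: 1; IV: 1.
Total = 4.

4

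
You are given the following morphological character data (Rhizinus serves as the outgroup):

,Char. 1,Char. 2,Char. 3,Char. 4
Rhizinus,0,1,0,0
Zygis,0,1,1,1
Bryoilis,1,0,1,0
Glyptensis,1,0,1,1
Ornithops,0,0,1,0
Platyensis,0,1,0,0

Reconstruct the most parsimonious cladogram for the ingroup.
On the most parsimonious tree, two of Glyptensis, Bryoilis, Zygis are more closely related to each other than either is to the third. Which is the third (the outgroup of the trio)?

Zygis

Character polarity is set by the outgroup: the derived state is whichever differs from the outgroup's state, so for Char. 2 the derived state is '0', and for the remaining characters it is '1'.
Char. 1: derived state '1' in Bryoilis and Glyptensis only — synapomorphy for {Bryoilis, Glyptensis}.
Only Bryoilis, Glyptensis, and Ornithops show the derived state '0' for Char. 2, supporting them as a clade.
Char. 3 (derived state '1') is shared by Bryoilis, Glyptensis, Ornithops, and Zygis — a synapomorphy uniting that clade.
Char. 4 (state '1') occurs in Glyptensis and Zygis but conflicts with the nesting implied by the other characters — most parsimoniously interpreted as homoplasy.
Most parsimonious ingroup topology: ((Zygis,((Bryoilis,Glyptensis),Ornithops)),Platyensis).
Bryoilis and Glyptensis share a more recent common ancestor with each other than either does with Zygis, so Zygis is the least closely related of the three.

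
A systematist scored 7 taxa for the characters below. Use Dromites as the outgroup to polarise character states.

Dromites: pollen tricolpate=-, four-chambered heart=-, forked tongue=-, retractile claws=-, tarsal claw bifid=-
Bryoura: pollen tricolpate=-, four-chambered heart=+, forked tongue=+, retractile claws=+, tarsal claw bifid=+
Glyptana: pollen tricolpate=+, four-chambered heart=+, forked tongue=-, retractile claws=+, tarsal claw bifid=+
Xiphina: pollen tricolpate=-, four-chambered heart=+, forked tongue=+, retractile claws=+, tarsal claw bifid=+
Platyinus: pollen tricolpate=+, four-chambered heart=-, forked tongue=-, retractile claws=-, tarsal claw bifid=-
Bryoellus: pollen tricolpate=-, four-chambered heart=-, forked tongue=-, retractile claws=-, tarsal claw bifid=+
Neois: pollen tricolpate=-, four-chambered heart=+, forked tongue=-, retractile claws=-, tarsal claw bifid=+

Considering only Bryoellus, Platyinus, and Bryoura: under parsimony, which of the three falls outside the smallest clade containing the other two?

The outgroup has state '-' for every character, so '+' is the derived state throughout.
pollen tricolpate groups Glyptana and Platyinus, which is incompatible with the clades supported by the remaining characters; treating it as convergent (homoplasy) costs fewer steps than any alternative tree.
four-chambered heart (derived state '+') is shared by Bryoura, Glyptana, Neois, and Xiphina — a synapomorphy uniting that clade.
Only Bryoura and Xiphina show the derived state '+' for forked tongue, supporting them as a clade.
retractile claws: derived state '+' in Bryoura, Glyptana, and Xiphina only — synapomorphy for {Bryoura, Glyptana, Xiphina}.
Only Bryoellus, Bryoura, Glyptana, Neois, and Xiphina show the derived state '+' for tarsal claw bifid, supporting them as a clade.
Most parsimonious ingroup topology: (((((Bryoura,Xiphina),Glyptana),Neois),Bryoellus),Platyinus).
Bryoellus and Bryoura share a more recent common ancestor with each other than either does with Platyinus, so Platyinus is the least closely related of the three.

Platyinus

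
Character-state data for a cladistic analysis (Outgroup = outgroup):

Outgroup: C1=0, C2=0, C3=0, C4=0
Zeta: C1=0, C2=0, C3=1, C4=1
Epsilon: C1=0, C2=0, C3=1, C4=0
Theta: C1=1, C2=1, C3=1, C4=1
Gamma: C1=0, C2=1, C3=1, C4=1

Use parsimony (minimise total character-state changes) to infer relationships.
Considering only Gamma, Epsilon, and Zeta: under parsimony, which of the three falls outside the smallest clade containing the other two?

The outgroup has state '0' for every character, so '1' is the derived state throughout.
C1 (derived state '1') is unique to Theta (autapomorphy; uninformative for grouping).
C2: derived state '1' in Gamma and Theta only — synapomorphy for {Gamma, Theta}.
All ingroup taxa share the derived state '1' for C3; it defines the ingroup but does not resolve relationships within it.
C4 (derived state '1') is shared by Gamma, Theta, and Zeta — a synapomorphy uniting that clade.
Most parsimonious ingroup topology: ((Zeta,(Theta,Gamma)),Epsilon).
Gamma and Zeta share a more recent common ancestor with each other than either does with Epsilon, so Epsilon is the least closely related of the three.

Epsilon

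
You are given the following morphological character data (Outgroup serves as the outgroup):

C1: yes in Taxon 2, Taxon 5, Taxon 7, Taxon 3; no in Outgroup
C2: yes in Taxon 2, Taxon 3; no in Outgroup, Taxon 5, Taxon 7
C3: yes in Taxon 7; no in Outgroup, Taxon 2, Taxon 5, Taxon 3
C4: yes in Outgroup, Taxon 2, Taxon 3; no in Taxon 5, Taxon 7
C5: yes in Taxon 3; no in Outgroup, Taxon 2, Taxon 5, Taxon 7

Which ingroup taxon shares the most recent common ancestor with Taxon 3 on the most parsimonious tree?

Character polarity is set by the outgroup: the derived state is whichever differs from the outgroup's state, so for C4 the derived state is 'no', and for the remaining characters it is 'yes'.
C1 (derived state 'yes') is shared by all ingroup taxa — unites the whole ingroup.
Only Taxon 2 and Taxon 3 show the derived state 'yes' for C2, supporting them as a clade.
C3 (derived state 'yes') is unique to Taxon 7 (autapomorphy; uninformative for grouping).
Only Taxon 5 and Taxon 7 show the derived state 'no' for C4, supporting them as a clade.
C5 (derived state 'yes') is unique to Taxon 3 (autapomorphy; uninformative for grouping).
Most parsimonious ingroup topology: ((Taxon 2,Taxon 3),(Taxon 5,Taxon 7)).
Taxon 3 and Taxon 2 form a cherry on this tree, so they are sister taxa.

Taxon 2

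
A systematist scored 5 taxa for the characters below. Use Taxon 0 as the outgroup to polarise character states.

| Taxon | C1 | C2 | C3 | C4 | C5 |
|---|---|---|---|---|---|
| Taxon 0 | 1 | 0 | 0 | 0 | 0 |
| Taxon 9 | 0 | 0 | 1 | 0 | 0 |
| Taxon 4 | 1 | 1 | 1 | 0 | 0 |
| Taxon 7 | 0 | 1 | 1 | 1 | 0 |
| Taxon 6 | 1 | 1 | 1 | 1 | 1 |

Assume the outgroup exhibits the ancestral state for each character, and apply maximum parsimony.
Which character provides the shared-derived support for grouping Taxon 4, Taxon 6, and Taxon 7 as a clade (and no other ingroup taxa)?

C2

Character polarity is set by the outgroup: the derived state is whichever differs from the outgroup's state, so for C1 the derived state is '0', and for the remaining characters it is '1'.
C1 groups Taxon 7 and Taxon 9, which is incompatible with the clades supported by the remaining characters; treating it as convergent (homoplasy) costs fewer steps than any alternative tree.
C2: derived state '1' in Taxon 4, Taxon 6, and Taxon 7 only — synapomorphy for {Taxon 4, Taxon 6, Taxon 7}.
C3 (derived state '1') is shared by all ingroup taxa — unites the whole ingroup.
C4: derived state '1' in Taxon 6 and Taxon 7 only — synapomorphy for {Taxon 6, Taxon 7}.
C5: derived state '1' in Taxon 6 only — an autapomorphy, so it tells us nothing about relationships among taxa.
Most parsimonious ingroup topology: (Taxon 9,(Taxon 4,(Taxon 7,Taxon 6))).
The clade {Taxon 4, Taxon 6, Taxon 7} is supported by C2: its derived state '1' occurs in exactly those taxa and in no other taxon (including the outgroup).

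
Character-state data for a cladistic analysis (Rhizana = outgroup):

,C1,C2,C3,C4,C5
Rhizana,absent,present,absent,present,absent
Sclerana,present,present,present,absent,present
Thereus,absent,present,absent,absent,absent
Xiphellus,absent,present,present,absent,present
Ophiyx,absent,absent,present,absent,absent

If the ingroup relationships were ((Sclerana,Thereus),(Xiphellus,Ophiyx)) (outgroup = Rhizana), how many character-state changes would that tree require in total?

7

Map each character onto ((Sclerana,Thereus),(Xiphellus,Ophiyx)) (rooted by Rhizana) and count the minimum state changes it requires (Fitch parsimony):
C1: 1; C2: 1; C3: 2; C4: 1; C5: 2.
Total tree length = 7.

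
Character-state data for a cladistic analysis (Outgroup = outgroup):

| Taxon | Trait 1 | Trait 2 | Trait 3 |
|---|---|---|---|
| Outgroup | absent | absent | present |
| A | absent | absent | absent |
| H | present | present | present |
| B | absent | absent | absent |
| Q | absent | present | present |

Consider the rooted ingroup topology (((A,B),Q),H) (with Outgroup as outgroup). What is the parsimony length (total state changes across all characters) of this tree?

Map each character onto (((A,B),Q),H) (rooted by Outgroup) and count the minimum state changes it requires (Fitch parsimony):
Trait 1: 1; Trait 2: 2; Trait 3: 1.
Total tree length = 4.

4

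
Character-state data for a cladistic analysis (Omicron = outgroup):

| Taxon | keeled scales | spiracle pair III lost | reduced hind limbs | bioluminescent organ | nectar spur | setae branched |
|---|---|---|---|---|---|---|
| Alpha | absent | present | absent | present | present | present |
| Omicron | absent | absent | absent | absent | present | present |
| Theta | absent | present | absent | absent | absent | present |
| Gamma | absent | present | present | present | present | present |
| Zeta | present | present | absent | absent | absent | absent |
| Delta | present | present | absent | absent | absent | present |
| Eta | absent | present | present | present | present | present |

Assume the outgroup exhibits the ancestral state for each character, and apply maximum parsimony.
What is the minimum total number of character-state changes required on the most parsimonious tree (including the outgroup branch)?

Character polarity is set by the outgroup: the derived state is whichever differs from the outgroup's state, so for nectar spur, setae branched the derived state is 'absent', and for the remaining characters it is 'present'.
Only Delta and Zeta show the derived state 'present' for keeled scales, supporting them as a clade.
All ingroup taxa share the derived state 'present' for spiracle pair III lost; it defines the ingroup but does not resolve relationships within it.
reduced hind limbs (derived state 'present') is shared by Eta and Gamma — a synapomorphy uniting that clade.
Only Alpha, Eta, and Gamma show the derived state 'present' for bioluminescent organ, supporting them as a clade.
Only Delta, Theta, and Zeta show the derived state 'absent' for nectar spur, supporting them as a clade.
setae branched: derived state 'absent' in Zeta only — an autapomorphy, so it tells us nothing about relationships among taxa.
Most parsimonious ingroup topology: (((Zeta,Delta),Theta),(Alpha,(Eta,Gamma))).
Changes per character on this tree: keeled scales: 1; spiracle pair III lost: 1; reduced hind limbs: 1; bioluminescent organ: 1; nectar spur: 1; setae branched: 1.
Total = 6.

6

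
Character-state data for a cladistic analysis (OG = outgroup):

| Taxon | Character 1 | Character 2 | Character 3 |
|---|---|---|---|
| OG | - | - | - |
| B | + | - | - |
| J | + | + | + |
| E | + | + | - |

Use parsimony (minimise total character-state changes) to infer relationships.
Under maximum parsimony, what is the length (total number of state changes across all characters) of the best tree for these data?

3

The outgroup has state '-' for every character, so '+' is the derived state throughout.
Character 1 (derived state '+') is shared by all ingroup taxa — unites the whole ingroup.
Only E and J show the derived state '+' for Character 2, supporting them as a clade.
Character 3 (derived state '+') is unique to J (autapomorphy; uninformative for grouping).
Most parsimonious ingroup topology: (B,(J,E)).
Changes per character on this tree: Character 1: 1; Character 2: 1; Character 3: 1.
Total = 3.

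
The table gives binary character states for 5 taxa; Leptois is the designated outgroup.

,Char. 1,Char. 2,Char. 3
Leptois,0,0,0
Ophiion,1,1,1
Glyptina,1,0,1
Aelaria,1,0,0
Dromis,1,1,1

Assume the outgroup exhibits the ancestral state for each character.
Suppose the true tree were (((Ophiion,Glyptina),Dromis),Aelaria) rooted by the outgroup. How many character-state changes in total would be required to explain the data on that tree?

4

Map each character onto (((Ophiion,Glyptina),Dromis),Aelaria) (rooted by Leptois) and count the minimum state changes it requires (Fitch parsimony):
Char. 1: 1; Char. 2: 2; Char. 3: 1.
Total tree length = 4.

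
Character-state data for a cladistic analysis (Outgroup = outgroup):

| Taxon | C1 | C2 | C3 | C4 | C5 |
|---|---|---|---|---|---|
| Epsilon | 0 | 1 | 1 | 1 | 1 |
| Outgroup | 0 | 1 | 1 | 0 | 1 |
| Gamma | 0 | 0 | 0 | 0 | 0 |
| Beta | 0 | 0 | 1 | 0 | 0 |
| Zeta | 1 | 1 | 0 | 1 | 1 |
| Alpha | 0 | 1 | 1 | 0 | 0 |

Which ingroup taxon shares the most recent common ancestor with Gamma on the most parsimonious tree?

Beta

Character polarity is set by the outgroup: the derived state is whichever differs from the outgroup's state, so for C2, C3, C5 the derived state is '0', and for the remaining characters it is '1'.
C1: derived state '1' in Zeta only — an autapomorphy, so it tells us nothing about relationships among taxa.
C2: derived state '0' in Beta and Gamma only — synapomorphy for {Beta, Gamma}.
C3 groups Gamma and Zeta, which is incompatible with the clades supported by the remaining characters; treating it as convergent (homoplasy) costs fewer steps than any alternative tree.
C4 (derived state '1') is shared by Epsilon and Zeta — a synapomorphy uniting that clade.
C5 (derived state '0') is shared by Alpha, Beta, and Gamma — a synapomorphy uniting that clade.
Most parsimonious ingroup topology: (((Beta,Gamma),Alpha),(Epsilon,Zeta)).
Gamma and Beta form a cherry on this tree, so they are sister taxa.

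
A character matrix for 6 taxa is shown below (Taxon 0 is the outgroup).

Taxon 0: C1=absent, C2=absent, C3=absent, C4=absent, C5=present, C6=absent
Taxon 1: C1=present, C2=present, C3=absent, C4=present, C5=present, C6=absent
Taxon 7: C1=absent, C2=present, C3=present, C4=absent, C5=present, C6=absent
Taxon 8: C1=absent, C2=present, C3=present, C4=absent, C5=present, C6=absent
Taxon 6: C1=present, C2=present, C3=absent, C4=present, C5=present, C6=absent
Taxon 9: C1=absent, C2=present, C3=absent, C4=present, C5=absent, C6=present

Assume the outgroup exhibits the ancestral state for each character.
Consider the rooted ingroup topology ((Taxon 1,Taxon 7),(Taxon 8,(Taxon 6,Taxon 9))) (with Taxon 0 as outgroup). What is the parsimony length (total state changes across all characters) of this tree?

9

Map each character onto ((Taxon 1,Taxon 7),(Taxon 8,(Taxon 6,Taxon 9))) (rooted by Taxon 0) and count the minimum state changes it requires (Fitch parsimony):
C1: 2; C2: 1; C3: 2; C4: 2; C5: 1; C6: 1.
Total tree length = 9.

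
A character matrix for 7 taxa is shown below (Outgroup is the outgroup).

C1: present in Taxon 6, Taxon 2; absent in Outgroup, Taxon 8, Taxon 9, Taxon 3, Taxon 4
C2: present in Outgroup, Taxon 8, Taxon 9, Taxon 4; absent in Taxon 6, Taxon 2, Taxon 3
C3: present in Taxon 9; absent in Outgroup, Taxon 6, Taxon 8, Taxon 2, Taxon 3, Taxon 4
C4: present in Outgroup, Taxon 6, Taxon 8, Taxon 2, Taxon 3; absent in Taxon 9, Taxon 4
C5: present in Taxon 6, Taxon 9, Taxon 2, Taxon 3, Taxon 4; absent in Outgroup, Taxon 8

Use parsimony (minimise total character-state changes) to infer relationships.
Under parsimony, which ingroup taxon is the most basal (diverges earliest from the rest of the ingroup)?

Taxon 8

Character polarity is set by the outgroup: the derived state is whichever differs from the outgroup's state, so for C2, C4 the derived state is 'absent', and for the remaining characters it is 'present'.
Only Taxon 2 and Taxon 6 show the derived state 'present' for C1, supporting them as a clade.
C2 (derived state 'absent') is shared by Taxon 2, Taxon 3, and Taxon 6 — a synapomorphy uniting that clade.
C3: derived state 'present' in Taxon 9 only — an autapomorphy, so it tells us nothing about relationships among taxa.
Only Taxon 4 and Taxon 9 show the derived state 'absent' for C4, supporting them as a clade.
C5 (derived state 'present') is shared by Taxon 2, Taxon 3, Taxon 4, Taxon 6, and Taxon 9 — a synapomorphy uniting that clade.
Most parsimonious ingroup topology: ((((Taxon 6,Taxon 2),Taxon 3),(Taxon 9,Taxon 4)),Taxon 8).
Taxon 8 is sister to the clade containing all other ingroup taxa, so it is the earliest-diverging (most basal) ingroup lineage.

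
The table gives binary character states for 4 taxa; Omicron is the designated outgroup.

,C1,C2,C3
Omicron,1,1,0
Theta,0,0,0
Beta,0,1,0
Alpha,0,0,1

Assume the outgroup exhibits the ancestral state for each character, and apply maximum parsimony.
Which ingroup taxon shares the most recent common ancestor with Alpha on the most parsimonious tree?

Theta

Character polarity is set by the outgroup: the derived state is whichever differs from the outgroup's state, so for C1, C2 the derived state is '0', and for the remaining characters it is '1'.
All ingroup taxa share the derived state '0' for C1; it defines the ingroup but does not resolve relationships within it.
C2: derived state '0' in Alpha and Theta only — synapomorphy for {Alpha, Theta}.
C3 (derived state '1') is unique to Alpha (autapomorphy; uninformative for grouping).
Most parsimonious ingroup topology: ((Theta,Alpha),Beta).
Alpha and Theta form a cherry on this tree, so they are sister taxa.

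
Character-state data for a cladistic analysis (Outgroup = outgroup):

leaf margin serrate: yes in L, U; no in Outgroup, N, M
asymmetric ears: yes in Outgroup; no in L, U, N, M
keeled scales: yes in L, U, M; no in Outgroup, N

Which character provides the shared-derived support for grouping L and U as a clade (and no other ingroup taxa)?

leaf margin serrate

Character polarity is set by the outgroup: the derived state is whichever differs from the outgroup's state, so for asymmetric ears the derived state is 'no', and for the remaining characters it is 'yes'.
Only L and U show the derived state 'yes' for leaf margin serrate, supporting them as a clade.
asymmetric ears (derived state 'no') is shared by all ingroup taxa — unites the whole ingroup.
Only L, M, and U show the derived state 'yes' for keeled scales, supporting them as a clade.
Most parsimonious ingroup topology: (((L,U),M),N).
The clade {L, U} is supported by leaf margin serrate: its derived state 'yes' occurs in exactly those taxa and in no other taxon (including the outgroup).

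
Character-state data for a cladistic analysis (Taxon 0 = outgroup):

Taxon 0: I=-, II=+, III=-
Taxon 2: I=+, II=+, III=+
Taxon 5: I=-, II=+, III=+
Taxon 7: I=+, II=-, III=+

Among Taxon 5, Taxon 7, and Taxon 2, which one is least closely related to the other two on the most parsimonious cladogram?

Taxon 5

Character polarity is set by the outgroup: the derived state is whichever differs from the outgroup's state, so for II the derived state is '-', and for the remaining characters it is '+'.
I (derived state '+') is shared by Taxon 2 and Taxon 7 — a synapomorphy uniting that clade.
II (derived state '-') is unique to Taxon 7 (autapomorphy; uninformative for grouping).
All ingroup taxa share the derived state '+' for III; it defines the ingroup but does not resolve relationships within it.
Most parsimonious ingroup topology: ((Taxon 2,Taxon 7),Taxon 5).
Taxon 2 and Taxon 7 share a more recent common ancestor with each other than either does with Taxon 5, so Taxon 5 is the least closely related of the three.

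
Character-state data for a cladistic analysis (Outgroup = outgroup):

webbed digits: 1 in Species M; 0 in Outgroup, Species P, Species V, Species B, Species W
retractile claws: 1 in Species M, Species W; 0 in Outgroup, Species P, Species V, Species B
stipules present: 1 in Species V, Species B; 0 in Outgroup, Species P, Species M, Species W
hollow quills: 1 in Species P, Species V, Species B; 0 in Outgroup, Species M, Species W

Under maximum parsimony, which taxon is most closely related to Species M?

Species W

The outgroup has state '0' for every character, so '1' is the derived state throughout.
webbed digits: derived state '1' in Species M only — an autapomorphy, so it tells us nothing about relationships among taxa.
retractile claws (derived state '1') is shared by Species M and Species W — a synapomorphy uniting that clade.
stipules present: derived state '1' in Species B and Species V only — synapomorphy for {Species B, Species V}.
hollow quills (derived state '1') is shared by Species B, Species P, and Species V — a synapomorphy uniting that clade.
Most parsimonious ingroup topology: ((Species P,(Species V,Species B)),(Species M,Species W)).
Species M and Species W form a cherry on this tree, so they are sister taxa.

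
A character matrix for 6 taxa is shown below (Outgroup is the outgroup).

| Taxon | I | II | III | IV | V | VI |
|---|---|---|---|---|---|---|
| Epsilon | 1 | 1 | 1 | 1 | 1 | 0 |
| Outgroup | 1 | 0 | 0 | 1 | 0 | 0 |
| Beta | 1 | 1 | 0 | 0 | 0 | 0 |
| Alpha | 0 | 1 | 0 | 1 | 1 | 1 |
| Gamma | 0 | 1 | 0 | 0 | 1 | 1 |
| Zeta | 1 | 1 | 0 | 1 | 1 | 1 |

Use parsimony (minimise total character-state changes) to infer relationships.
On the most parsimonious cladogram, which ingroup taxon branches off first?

Beta

Character polarity is set by the outgroup: the derived state is whichever differs from the outgroup's state, so for I, IV the derived state is '0', and for the remaining characters it is '1'.
I: derived state '0' in Alpha and Gamma only — synapomorphy for {Alpha, Gamma}.
All ingroup taxa share the derived state '1' for II; it defines the ingroup but does not resolve relationships within it.
III: derived state '1' in Epsilon only — an autapomorphy, so it tells us nothing about relationships among taxa.
IV (state '0') occurs in Beta and Gamma but conflicts with the nesting implied by the other characters — most parsimoniously interpreted as homoplasy.
V: derived state '1' in Alpha, Epsilon, Gamma, and Zeta only — synapomorphy for {Alpha, Epsilon, Gamma, Zeta}.
VI (derived state '1') is shared by Alpha, Gamma, and Zeta — a synapomorphy uniting that clade.
Most parsimonious ingroup topology: (Beta,(Epsilon,(Zeta,(Gamma,Alpha)))).
Beta is sister to the clade containing all other ingroup taxa, so it is the earliest-diverging (most basal) ingroup lineage.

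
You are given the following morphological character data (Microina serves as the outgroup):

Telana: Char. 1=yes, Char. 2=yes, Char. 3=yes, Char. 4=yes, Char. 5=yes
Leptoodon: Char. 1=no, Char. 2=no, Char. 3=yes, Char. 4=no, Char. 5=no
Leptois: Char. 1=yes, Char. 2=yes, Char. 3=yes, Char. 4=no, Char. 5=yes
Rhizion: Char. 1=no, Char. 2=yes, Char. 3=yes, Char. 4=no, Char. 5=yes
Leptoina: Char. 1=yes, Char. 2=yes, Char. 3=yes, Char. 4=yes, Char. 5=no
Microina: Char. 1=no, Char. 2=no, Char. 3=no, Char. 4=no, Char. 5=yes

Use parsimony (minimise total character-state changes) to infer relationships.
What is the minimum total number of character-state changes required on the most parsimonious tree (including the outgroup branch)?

Character polarity is set by the outgroup: the derived state is whichever differs from the outgroup's state, so for Char. 5 the derived state is 'no', and for the remaining characters it is 'yes'.
Char. 1: derived state 'yes' in Leptoina, Leptois, and Telana only — synapomorphy for {Leptoina, Leptois, Telana}.
Only Leptoina, Leptois, Rhizion, and Telana show the derived state 'yes' for Char. 2, supporting them as a clade.
All ingroup taxa share the derived state 'yes' for Char. 3; it defines the ingroup but does not resolve relationships within it.
Char. 4: derived state 'yes' in Leptoina and Telana only — synapomorphy for {Leptoina, Telana}.
Char. 5 groups Leptoina and Leptoodon, which is incompatible with the clades supported by the remaining characters; treating it as convergent (homoplasy) costs fewer steps than any alternative tree.
Most parsimonious ingroup topology: (Leptoodon,(((Telana,Leptoina),Leptois),Rhizion)).
Changes per character on this tree: Char. 1: 1; Char. 2: 1; Char. 3: 1; Char. 4: 1; Char. 5: 2.
Total = 6.

6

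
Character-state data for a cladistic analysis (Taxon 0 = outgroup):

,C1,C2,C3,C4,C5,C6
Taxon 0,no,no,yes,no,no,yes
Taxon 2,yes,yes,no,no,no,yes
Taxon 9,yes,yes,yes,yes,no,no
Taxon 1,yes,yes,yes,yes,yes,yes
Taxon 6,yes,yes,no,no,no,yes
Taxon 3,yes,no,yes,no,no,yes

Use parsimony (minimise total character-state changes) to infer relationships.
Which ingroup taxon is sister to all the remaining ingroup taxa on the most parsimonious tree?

Character polarity is set by the outgroup: the derived state is whichever differs from the outgroup's state, so for C3, C6 the derived state is 'no', and for the remaining characters it is 'yes'.
All ingroup taxa share the derived state 'yes' for C1; it defines the ingroup but does not resolve relationships within it.
C2: derived state 'yes' in Taxon 1, Taxon 2, Taxon 6, and Taxon 9 only — synapomorphy for {Taxon 1, Taxon 2, Taxon 6, Taxon 9}.
C3 (derived state 'no') is shared by Taxon 2 and Taxon 6 — a synapomorphy uniting that clade.
Only Taxon 1 and Taxon 9 show the derived state 'yes' for C4, supporting them as a clade.
C5 (derived state 'yes') is unique to Taxon 1 (autapomorphy; uninformative for grouping).
C6: derived state 'no' in Taxon 9 only — an autapomorphy, so it tells us nothing about relationships among taxa.
Most parsimonious ingroup topology: (((Taxon 2,Taxon 6),(Taxon 9,Taxon 1)),Taxon 3).
Taxon 3 is sister to the clade containing all other ingroup taxa, so it is the earliest-diverging (most basal) ingroup lineage.

Taxon 3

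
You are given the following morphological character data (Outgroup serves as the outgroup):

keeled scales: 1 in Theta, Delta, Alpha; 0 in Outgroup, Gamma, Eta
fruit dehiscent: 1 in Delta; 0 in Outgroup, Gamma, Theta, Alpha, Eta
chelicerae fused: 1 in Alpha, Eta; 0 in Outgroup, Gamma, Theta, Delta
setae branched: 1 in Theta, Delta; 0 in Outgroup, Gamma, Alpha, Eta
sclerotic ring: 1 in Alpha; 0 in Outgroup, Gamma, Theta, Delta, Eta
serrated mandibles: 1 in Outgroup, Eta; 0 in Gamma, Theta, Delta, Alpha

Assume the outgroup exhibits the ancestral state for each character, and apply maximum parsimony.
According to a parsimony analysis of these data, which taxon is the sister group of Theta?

Character polarity is set by the outgroup: the derived state is whichever differs from the outgroup's state, so for serrated mandibles the derived state is '0', and for the remaining characters it is '1'.
keeled scales (derived state '1') is shared by Alpha, Delta, and Theta — a synapomorphy uniting that clade.
fruit dehiscent (derived state '1') is unique to Delta (autapomorphy; uninformative for grouping).
chelicerae fused (state '1') occurs in Alpha and Eta but conflicts with the nesting implied by the other characters — most parsimoniously interpreted as homoplasy.
setae branched: derived state '1' in Delta and Theta only — synapomorphy for {Delta, Theta}.
sclerotic ring: derived state '1' in Alpha only — an autapomorphy, so it tells us nothing about relationships among taxa.
serrated mandibles (derived state '0') is shared by Alpha, Delta, Gamma, and Theta — a synapomorphy uniting that clade.
Most parsimonious ingroup topology: ((Gamma,((Theta,Delta),Alpha)),Eta).
Theta and Delta form a cherry on this tree, so they are sister taxa.

Delta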